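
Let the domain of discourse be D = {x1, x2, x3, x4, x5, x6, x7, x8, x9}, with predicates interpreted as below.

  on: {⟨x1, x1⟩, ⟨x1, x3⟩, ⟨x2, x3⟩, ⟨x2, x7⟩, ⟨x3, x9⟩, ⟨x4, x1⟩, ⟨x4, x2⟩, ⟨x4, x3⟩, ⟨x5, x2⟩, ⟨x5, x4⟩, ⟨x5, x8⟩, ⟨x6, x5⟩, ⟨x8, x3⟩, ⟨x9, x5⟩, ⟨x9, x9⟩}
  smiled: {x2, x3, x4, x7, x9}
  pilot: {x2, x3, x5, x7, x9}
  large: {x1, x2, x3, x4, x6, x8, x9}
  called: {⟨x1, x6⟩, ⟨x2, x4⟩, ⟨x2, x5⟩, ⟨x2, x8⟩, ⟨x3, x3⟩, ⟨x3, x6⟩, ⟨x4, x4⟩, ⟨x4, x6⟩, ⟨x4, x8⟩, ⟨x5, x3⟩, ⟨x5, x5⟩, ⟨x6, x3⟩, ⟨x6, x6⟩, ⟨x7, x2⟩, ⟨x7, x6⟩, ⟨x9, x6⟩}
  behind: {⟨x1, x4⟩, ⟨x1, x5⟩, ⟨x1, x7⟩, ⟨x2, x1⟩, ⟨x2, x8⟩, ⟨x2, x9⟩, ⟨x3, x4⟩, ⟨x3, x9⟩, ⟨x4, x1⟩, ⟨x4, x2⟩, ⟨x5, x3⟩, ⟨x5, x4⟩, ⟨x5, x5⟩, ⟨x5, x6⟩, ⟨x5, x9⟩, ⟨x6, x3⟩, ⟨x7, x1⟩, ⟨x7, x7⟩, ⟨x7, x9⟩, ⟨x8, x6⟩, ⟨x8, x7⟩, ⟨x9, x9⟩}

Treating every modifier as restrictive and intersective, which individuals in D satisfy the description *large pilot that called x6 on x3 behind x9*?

⟦that called x6⟧ = {x : ⟨x, x6⟩ ∈ ⟦called⟧} = {x1, x3, x4, x6, x7, x9}
⟦on x3⟧ = {x : ⟨x, x3⟩ ∈ ⟦on⟧} = {x1, x2, x4, x8}
⟦behind x9⟧ = {x : ⟨x, x9⟩ ∈ ⟦behind⟧} = {x2, x3, x5, x7, x9}
⟦pilot⟧ = {x2, x3, x5, x7, x9}
… ∩ ⟦that called x6⟧ = {x2, x3, x5, x7, x9} ∩ {x1, x3, x4, x6, x7, x9} = {x3, x7, x9}
… ∩ ⟦on x3⟧ = {x3, x7, x9} ∩ {x1, x2, x4, x8} = ∅
… ∩ ⟦behind x9⟧ = ∅ ∩ {x2, x3, x5, x7, x9} = ∅
… ∩ ⟦large⟧ = ∅ ∩ {x1, x2, x3, x4, x6, x8, x9} = ∅
So ⟦large pilot that called x6 on x3 behind x9⟧ = { }.

{ }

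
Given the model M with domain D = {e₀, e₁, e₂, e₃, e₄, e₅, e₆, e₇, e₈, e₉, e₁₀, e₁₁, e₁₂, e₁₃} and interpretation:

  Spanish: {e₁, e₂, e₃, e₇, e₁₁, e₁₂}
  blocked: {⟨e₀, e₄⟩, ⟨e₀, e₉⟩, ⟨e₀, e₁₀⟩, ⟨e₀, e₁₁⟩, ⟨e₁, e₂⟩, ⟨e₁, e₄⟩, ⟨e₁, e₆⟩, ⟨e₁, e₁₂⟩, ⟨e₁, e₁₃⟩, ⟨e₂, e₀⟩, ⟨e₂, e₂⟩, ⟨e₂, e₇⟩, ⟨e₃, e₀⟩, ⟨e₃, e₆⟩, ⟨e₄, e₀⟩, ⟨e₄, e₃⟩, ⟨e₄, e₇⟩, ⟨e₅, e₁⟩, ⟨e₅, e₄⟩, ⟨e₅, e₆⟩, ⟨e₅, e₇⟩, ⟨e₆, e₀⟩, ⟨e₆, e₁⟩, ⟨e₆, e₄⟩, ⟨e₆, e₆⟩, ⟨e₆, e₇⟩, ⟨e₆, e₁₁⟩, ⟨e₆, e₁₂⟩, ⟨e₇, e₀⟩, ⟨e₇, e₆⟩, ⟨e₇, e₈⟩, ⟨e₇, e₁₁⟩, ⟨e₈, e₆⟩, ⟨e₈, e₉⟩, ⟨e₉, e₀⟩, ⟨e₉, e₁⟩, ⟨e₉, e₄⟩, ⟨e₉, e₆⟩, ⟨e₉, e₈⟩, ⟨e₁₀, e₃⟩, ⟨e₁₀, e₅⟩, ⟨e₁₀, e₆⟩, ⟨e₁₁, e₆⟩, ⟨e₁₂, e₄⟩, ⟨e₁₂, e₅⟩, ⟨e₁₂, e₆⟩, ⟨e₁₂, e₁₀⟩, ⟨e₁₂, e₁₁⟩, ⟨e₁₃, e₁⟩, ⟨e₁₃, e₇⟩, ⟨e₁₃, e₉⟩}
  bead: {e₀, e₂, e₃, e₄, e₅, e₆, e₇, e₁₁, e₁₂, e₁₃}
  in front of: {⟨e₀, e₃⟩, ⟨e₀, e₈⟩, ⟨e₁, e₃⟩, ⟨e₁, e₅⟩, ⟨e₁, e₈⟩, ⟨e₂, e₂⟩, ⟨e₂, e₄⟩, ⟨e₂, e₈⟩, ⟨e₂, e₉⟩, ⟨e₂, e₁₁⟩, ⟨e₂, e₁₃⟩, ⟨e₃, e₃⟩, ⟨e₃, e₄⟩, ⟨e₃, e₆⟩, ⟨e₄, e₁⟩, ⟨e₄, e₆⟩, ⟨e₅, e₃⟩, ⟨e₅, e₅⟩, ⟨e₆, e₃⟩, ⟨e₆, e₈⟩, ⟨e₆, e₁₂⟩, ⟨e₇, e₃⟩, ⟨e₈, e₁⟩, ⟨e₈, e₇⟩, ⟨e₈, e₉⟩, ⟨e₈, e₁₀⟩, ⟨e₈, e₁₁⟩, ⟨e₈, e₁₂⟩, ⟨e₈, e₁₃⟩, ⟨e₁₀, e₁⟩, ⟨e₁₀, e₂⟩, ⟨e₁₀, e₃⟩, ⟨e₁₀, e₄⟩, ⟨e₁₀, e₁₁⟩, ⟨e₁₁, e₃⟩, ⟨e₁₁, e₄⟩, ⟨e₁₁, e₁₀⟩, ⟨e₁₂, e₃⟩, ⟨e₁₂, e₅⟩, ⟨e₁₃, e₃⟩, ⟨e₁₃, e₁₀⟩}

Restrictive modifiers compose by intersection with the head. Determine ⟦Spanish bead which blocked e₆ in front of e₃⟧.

⟦which blocked e₆⟧ = {x : ⟨x, e₆⟩ ∈ ⟦blocked⟧} = {e₁, e₃, e₅, e₆, e₇, e₈, e₉, e₁₀, e₁₁, e₁₂}
⟦in front of e₃⟧ = {x : ⟨x, e₃⟩ ∈ ⟦in front of⟧} = {e₀, e₁, e₃, e₅, e₆, e₇, e₁₀, e₁₁, e₁₂, e₁₃}
⟦bead⟧ = {e₀, e₂, e₃, e₄, e₅, e₆, e₇, e₁₁, e₁₂, e₁₃}
… ∩ ⟦which blocked e₆⟧ = {e₀, e₂, e₃, e₄, e₅, e₆, e₇, e₁₁, e₁₂, e₁₃} ∩ {e₁, e₃, e₅, e₆, e₇, e₈, e₉, e₁₀, e₁₁, e₁₂} = {e₃, e₅, e₆, e₇, e₁₁, e₁₂}
… ∩ ⟦in front of e₃⟧ = {e₃, e₅, e₆, e₇, e₁₁, e₁₂} ∩ {e₀, e₁, e₃, e₅, e₆, e₇, e₁₀, e₁₁, e₁₂, e₁₃} = {e₃, e₅, e₆, e₇, e₁₁, e₁₂}
… ∩ ⟦Spanish⟧ = {e₃, e₅, e₆, e₇, e₁₁, e₁₂} ∩ {e₁, e₂, e₃, e₇, e₁₁, e₁₂} = {e₃, e₇, e₁₁, e₁₂}
So ⟦Spanish bead which blocked e₆ in front of e₃⟧ = {e₃, e₇, e₁₁, e₁₂}.

{e₃, e₇, e₁₁, e₁₂}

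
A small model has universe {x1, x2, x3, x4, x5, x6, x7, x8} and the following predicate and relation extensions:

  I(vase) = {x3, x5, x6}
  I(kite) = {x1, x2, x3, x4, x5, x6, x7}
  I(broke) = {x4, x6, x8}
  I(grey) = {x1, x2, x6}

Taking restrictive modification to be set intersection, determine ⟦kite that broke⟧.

{x4, x6}

⟦that broke⟧ = ⟦broke⟧ = {x4, x6, x8}
⟦kite⟧ = {x1, x2, x3, x4, x5, x6, x7}
… ∩ ⟦that broke⟧ = {x1, x2, x3, x4, x5, x6, x7} ∩ {x4, x6, x8} = {x4, x6}
So ⟦kite that broke⟧ = {x4, x6}.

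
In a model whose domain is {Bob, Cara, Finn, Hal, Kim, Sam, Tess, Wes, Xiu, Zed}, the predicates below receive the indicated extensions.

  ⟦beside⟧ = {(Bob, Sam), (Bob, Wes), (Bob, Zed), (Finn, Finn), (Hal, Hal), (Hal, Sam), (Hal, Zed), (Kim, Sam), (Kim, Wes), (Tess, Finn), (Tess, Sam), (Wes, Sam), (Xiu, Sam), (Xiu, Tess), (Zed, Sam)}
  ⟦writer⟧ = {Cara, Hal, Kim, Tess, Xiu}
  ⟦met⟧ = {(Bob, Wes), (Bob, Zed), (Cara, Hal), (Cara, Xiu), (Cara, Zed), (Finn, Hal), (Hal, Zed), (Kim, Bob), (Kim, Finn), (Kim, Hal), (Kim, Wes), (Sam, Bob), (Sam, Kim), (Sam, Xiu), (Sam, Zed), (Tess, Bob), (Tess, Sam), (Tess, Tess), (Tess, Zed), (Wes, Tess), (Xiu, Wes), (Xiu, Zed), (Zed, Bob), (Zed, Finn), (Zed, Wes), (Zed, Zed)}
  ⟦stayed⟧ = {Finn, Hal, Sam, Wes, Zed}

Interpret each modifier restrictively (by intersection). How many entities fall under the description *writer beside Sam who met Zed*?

⟦beside Sam⟧ = {x : ⟨x, Sam⟩ ∈ ⟦beside⟧} = {Bob, Hal, Kim, Tess, Wes, Xiu, Zed}
⟦who met Zed⟧ = {x : ⟨x, Zed⟩ ∈ ⟦met⟧} = {Bob, Cara, Hal, Sam, Tess, Xiu, Zed}
⟦writer⟧ = {Cara, Hal, Kim, Tess, Xiu}
… ∩ ⟦beside Sam⟧ = {Cara, Hal, Kim, Tess, Xiu} ∩ {Bob, Hal, Kim, Tess, Wes, Xiu, Zed} = {Hal, Kim, Tess, Xiu}
… ∩ ⟦who met Zed⟧ = {Hal, Kim, Tess, Xiu} ∩ {Bob, Cara, Hal, Sam, Tess, Xiu, Zed} = {Hal, Tess, Xiu}
⟦writer beside Sam who met Zed⟧ = {Hal, Tess, Xiu}, so the cardinality is 3.

3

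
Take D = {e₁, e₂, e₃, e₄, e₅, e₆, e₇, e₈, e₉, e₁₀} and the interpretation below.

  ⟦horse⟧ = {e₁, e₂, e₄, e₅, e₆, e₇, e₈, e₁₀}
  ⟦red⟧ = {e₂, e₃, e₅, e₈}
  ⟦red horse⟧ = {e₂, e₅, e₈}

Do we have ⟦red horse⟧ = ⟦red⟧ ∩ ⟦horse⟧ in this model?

⟦red⟧ ∩ ⟦horse⟧ = {e₂, e₃, e₅, e₈} ∩ {e₁, e₂, e₄, e₅, e₆, e₇, e₈, e₁₀} = {e₂, e₅, e₈}
Observed ⟦red horse⟧ = {e₂, e₅, e₈}.
These coincide, so the modifier is intersective here.

yes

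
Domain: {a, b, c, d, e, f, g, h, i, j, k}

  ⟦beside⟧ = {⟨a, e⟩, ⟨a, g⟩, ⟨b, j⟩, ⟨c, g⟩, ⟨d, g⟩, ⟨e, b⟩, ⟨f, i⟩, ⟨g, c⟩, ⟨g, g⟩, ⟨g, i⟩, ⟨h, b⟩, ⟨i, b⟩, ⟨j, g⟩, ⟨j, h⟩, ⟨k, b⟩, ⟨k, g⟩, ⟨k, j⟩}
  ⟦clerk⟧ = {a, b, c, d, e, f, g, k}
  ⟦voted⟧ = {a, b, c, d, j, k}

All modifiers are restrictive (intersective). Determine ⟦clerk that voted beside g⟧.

{a, c, d, k}

⟦that voted⟧ = ⟦voted⟧ = {a, b, c, d, j, k}
⟦beside g⟧ = {x : ⟨x, g⟩ ∈ ⟦beside⟧} = {a, c, d, g, j, k}
⟦clerk⟧ = {a, b, c, d, e, f, g, k}
… ∩ ⟦that voted⟧ = {a, b, c, d, e, f, g, k} ∩ {a, b, c, d, j, k} = {a, b, c, d, k}
… ∩ ⟦beside g⟧ = {a, b, c, d, k} ∩ {a, c, d, g, j, k} = {a, c, d, k}
So ⟦clerk that voted beside g⟧ = {a, c, d, k}.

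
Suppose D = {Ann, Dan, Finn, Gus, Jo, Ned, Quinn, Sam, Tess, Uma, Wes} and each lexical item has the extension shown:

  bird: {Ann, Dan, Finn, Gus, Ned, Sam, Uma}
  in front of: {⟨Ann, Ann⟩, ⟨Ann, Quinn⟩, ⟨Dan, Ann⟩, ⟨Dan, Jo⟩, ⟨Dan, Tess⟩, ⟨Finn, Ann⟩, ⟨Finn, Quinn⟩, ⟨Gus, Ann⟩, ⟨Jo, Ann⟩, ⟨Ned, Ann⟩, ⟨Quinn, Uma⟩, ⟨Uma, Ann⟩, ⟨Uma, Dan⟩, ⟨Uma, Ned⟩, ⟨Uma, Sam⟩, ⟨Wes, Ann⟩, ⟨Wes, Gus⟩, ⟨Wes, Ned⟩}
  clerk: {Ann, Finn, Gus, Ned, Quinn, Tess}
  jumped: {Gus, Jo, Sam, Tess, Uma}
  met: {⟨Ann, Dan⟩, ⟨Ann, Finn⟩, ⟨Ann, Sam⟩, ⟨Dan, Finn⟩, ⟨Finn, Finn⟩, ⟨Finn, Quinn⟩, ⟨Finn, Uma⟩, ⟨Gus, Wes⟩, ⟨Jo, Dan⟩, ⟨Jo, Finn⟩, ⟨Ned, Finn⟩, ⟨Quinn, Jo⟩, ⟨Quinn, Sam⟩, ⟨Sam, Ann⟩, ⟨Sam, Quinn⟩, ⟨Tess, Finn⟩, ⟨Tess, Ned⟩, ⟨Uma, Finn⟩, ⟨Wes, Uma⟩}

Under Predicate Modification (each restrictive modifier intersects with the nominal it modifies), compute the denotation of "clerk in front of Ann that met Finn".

⟦in front of Ann⟧ = {x : ⟨x, Ann⟩ ∈ ⟦in front of⟧} = {Ann, Dan, Finn, Gus, Jo, Ned, Uma, Wes}
⟦that met Finn⟧ = {x : ⟨x, Finn⟩ ∈ ⟦met⟧} = {Ann, Dan, Finn, Jo, Ned, Tess, Uma}
⟦clerk⟧ = {Ann, Finn, Gus, Ned, Quinn, Tess}
… ∩ ⟦in front of Ann⟧ = {Ann, Finn, Gus, Ned, Quinn, Tess} ∩ {Ann, Dan, Finn, Gus, Jo, Ned, Uma, Wes} = {Ann, Finn, Gus, Ned}
… ∩ ⟦that met Finn⟧ = {Ann, Finn, Gus, Ned} ∩ {Ann, Dan, Finn, Jo, Ned, Tess, Uma} = {Ann, Finn, Ned}
So ⟦clerk in front of Ann that met Finn⟧ = {Ann, Finn, Ned}.

{Ann, Finn, Ned}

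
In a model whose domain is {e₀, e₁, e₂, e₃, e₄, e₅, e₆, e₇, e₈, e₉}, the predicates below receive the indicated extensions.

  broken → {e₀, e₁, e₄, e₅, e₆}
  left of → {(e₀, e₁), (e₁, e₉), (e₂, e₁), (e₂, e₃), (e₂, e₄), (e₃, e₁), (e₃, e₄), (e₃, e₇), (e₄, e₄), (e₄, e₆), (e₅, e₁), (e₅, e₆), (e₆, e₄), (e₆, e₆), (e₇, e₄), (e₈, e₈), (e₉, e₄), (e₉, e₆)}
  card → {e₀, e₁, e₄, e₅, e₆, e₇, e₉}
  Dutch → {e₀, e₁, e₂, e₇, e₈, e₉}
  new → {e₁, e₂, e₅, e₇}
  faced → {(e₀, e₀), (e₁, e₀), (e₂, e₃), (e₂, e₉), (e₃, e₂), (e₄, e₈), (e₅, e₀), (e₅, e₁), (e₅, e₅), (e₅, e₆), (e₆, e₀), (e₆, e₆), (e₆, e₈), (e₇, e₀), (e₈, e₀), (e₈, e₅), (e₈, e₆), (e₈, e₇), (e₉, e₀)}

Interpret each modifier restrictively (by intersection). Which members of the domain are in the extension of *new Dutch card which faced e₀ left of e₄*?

⟦which faced e₀⟧ = {x : ⟨x, e₀⟩ ∈ ⟦faced⟧} = {e₀, e₁, e₅, e₆, e₇, e₈, e₉}
⟦left of e₄⟧ = {x : ⟨x, e₄⟩ ∈ ⟦left of⟧} = {e₂, e₃, e₄, e₆, e₇, e₉}
⟦card⟧ = {e₀, e₁, e₄, e₅, e₆, e₇, e₉}
… ∩ ⟦which faced e₀⟧ = {e₀, e₁, e₄, e₅, e₆, e₇, e₉} ∩ {e₀, e₁, e₅, e₆, e₇, e₈, e₉} = {e₀, e₁, e₅, e₆, e₇, e₉}
… ∩ ⟦left of e₄⟧ = {e₀, e₁, e₅, e₆, e₇, e₉} ∩ {e₂, e₃, e₄, e₆, e₇, e₉} = {e₆, e₇, e₉}
… ∩ ⟦new⟧ = {e₆, e₇, e₉} ∩ {e₁, e₂, e₅, e₇} = {e₇}
… ∩ ⟦Dutch⟧ = {e₇} ∩ {e₀, e₁, e₂, e₇, e₈, e₉} = {e₇}
So ⟦new Dutch card which faced e₀ left of e₄⟧ = {e₇}.

{e₇}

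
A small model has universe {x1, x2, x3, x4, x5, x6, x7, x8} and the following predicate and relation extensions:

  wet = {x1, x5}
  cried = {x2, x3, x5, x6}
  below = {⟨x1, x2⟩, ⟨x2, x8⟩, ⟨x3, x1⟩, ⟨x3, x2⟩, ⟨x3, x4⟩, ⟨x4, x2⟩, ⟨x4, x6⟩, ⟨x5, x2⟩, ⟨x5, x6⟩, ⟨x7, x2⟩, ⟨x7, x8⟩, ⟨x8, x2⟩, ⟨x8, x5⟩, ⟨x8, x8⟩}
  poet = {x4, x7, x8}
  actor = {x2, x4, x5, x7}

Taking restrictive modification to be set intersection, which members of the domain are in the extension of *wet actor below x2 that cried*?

{x5}

⟦below x2⟧ = {x : ⟨x, x2⟩ ∈ ⟦below⟧} = {x1, x3, x4, x5, x7, x8}
⟦that cried⟧ = ⟦cried⟧ = {x2, x3, x5, x6}
⟦actor⟧ = {x2, x4, x5, x7}
… ∩ ⟦below x2⟧ = {x2, x4, x5, x7} ∩ {x1, x3, x4, x5, x7, x8} = {x4, x5, x7}
… ∩ ⟦that cried⟧ = {x4, x5, x7} ∩ {x2, x3, x5, x6} = {x5}
… ∩ ⟦wet⟧ = {x5} ∩ {x1, x5} = {x5}
So ⟦wet actor below x2 that cried⟧ = {x5}.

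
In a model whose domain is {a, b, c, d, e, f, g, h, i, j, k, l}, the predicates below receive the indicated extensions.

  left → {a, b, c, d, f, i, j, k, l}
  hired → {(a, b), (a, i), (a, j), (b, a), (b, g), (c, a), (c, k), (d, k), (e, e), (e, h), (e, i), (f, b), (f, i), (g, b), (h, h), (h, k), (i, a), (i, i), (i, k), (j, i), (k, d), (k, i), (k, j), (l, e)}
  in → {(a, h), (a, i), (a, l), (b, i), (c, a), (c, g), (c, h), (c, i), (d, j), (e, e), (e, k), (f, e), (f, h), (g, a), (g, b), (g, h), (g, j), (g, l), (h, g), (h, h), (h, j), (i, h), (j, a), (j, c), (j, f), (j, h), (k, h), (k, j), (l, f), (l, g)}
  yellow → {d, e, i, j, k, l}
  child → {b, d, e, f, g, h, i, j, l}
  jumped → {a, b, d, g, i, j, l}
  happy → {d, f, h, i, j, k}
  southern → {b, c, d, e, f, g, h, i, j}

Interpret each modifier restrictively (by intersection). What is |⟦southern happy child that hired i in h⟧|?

3

⟦that hired i⟧ = {x : ⟨x, i⟩ ∈ ⟦hired⟧} = {a, e, f, i, j, k}
⟦in h⟧ = {x : ⟨x, h⟩ ∈ ⟦in⟧} = {a, c, f, g, h, i, j, k}
⟦child⟧ = {b, d, e, f, g, h, i, j, l}
… ∩ ⟦that hired i⟧ = {b, d, e, f, g, h, i, j, l} ∩ {a, e, f, i, j, k} = {e, f, i, j}
… ∩ ⟦in h⟧ = {e, f, i, j} ∩ {a, c, f, g, h, i, j, k} = {f, i, j}
… ∩ ⟦southern⟧ = {f, i, j} ∩ {b, c, d, e, f, g, h, i, j} = {f, i, j}
… ∩ ⟦happy⟧ = {f, i, j} ∩ {d, f, h, i, j, k} = {f, i, j}
⟦southern happy child that hired i in h⟧ = {f, i, j}, so the cardinality is 3.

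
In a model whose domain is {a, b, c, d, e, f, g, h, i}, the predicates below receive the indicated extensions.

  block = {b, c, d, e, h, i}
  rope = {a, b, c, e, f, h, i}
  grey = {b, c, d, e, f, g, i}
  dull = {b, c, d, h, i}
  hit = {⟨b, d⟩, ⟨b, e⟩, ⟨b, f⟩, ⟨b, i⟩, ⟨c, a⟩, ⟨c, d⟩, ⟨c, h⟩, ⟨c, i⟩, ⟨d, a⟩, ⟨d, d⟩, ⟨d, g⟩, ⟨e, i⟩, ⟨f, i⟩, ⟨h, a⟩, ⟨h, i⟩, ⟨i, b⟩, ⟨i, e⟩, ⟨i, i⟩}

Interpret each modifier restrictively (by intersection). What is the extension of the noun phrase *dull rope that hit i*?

⟦that hit i⟧ = {x : ⟨x, i⟩ ∈ ⟦hit⟧} = {b, c, e, f, h, i}
⟦rope⟧ = {a, b, c, e, f, h, i}
… ∩ ⟦that hit i⟧ = {a, b, c, e, f, h, i} ∩ {b, c, e, f, h, i} = {b, c, e, f, h, i}
… ∩ ⟦dull⟧ = {b, c, e, f, h, i} ∩ {b, c, d, h, i} = {b, c, h, i}
So ⟦dull rope that hit i⟧ = {b, c, h, i}.

{b, c, h, i}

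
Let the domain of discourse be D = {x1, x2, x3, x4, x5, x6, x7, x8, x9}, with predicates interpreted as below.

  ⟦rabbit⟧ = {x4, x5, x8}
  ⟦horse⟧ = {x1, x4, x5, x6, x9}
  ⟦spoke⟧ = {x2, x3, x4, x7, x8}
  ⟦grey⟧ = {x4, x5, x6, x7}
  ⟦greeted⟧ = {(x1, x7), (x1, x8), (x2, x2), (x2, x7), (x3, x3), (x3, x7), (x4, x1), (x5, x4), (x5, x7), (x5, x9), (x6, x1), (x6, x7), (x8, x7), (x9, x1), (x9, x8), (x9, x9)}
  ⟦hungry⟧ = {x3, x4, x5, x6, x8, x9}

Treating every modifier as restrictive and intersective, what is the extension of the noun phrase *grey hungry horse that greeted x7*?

{x5, x6}

⟦that greeted x7⟧ = {x : ⟨x, x7⟩ ∈ ⟦greeted⟧} = {x1, x2, x3, x5, x6, x8}
⟦horse⟧ = {x1, x4, x5, x6, x9}
… ∩ ⟦that greeted x7⟧ = {x1, x4, x5, x6, x9} ∩ {x1, x2, x3, x5, x6, x8} = {x1, x5, x6}
… ∩ ⟦grey⟧ = {x1, x5, x6} ∩ {x4, x5, x6, x7} = {x5, x6}
… ∩ ⟦hungry⟧ = {x5, x6} ∩ {x3, x4, x5, x6, x8, x9} = {x5, x6}
So ⟦grey hungry horse that greeted x7⟧ = {x5, x6}.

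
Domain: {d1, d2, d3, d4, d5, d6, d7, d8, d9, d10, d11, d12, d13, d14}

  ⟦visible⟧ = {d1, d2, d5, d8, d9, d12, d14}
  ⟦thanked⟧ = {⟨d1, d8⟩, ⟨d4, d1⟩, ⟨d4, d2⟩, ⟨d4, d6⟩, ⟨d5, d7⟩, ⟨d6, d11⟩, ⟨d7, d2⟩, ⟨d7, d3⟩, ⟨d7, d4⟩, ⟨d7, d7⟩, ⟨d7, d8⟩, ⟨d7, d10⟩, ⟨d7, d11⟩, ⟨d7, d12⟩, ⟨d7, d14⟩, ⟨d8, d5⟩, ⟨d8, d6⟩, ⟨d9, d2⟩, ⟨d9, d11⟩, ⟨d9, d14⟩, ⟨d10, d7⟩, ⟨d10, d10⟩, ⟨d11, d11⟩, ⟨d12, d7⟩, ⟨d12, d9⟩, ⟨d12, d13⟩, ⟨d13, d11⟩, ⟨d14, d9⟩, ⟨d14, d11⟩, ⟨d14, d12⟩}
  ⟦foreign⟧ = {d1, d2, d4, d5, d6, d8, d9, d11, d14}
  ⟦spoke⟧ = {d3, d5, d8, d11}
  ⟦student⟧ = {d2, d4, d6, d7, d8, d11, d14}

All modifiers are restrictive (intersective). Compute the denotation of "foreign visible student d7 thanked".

⟦d7 thanked⟧ = {x : ⟨d7, x⟩ ∈ ⟦thanked⟧} = {d2, d3, d4, d7, d8, d10, d11, d12, d14}
⟦student⟧ = {d2, d4, d6, d7, d8, d11, d14}
… ∩ ⟦d7 thanked⟧ = {d2, d4, d6, d7, d8, d11, d14} ∩ {d2, d3, d4, d7, d8, d10, d11, d12, d14} = {d2, d4, d7, d8, d11, d14}
… ∩ ⟦foreign⟧ = {d2, d4, d7, d8, d11, d14} ∩ {d1, d2, d4, d5, d6, d8, d9, d11, d14} = {d2, d4, d8, d11, d14}
… ∩ ⟦visible⟧ = {d2, d4, d8, d11, d14} ∩ {d1, d2, d5, d8, d9, d12, d14} = {d2, d8, d14}
So ⟦foreign visible student d7 thanked⟧ = {d2, d8, d14}.

{d2, d8, d14}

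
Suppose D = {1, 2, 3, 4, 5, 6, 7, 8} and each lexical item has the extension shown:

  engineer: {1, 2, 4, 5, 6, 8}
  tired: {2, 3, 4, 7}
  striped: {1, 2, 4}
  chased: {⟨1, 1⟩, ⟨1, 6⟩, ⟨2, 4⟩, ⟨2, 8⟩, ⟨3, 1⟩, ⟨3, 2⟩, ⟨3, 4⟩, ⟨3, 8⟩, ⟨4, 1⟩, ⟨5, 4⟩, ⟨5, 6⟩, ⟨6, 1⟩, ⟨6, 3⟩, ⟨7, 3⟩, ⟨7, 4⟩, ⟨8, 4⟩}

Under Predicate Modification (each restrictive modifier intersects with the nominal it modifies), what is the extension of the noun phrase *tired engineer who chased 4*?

⟦who chased 4⟧ = {x : ⟨x, 4⟩ ∈ ⟦chased⟧} = {2, 3, 5, 7, 8}
⟦engineer⟧ = {1, 2, 4, 5, 6, 8}
… ∩ ⟦who chased 4⟧ = {1, 2, 4, 5, 6, 8} ∩ {2, 3, 5, 7, 8} = {2, 5, 8}
… ∩ ⟦tired⟧ = {2, 5, 8} ∩ {2, 3, 4, 7} = {2}
So ⟦tired engineer who chased 4⟧ = {2}.

{2}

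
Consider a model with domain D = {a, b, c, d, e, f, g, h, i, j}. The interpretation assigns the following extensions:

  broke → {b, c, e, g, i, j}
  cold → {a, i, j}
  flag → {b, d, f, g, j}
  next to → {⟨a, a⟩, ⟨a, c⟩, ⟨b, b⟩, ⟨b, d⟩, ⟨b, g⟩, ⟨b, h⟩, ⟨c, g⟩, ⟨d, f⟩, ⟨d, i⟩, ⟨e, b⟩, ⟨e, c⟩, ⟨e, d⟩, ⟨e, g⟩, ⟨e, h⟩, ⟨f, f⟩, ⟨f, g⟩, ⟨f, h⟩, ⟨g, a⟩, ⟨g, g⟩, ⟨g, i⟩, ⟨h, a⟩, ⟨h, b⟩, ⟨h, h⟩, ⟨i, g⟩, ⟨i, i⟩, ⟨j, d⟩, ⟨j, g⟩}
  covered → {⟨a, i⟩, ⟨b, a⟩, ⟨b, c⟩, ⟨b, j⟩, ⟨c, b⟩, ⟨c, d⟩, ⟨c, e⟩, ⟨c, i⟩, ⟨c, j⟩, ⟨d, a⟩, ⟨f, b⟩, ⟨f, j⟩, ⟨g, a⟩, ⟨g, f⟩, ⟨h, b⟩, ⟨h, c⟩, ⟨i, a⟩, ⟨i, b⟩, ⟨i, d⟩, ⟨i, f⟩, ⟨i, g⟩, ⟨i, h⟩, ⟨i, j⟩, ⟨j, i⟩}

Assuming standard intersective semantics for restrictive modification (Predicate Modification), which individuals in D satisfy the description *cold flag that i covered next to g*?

{j}

⟦that i covered⟧ = {x : ⟨i, x⟩ ∈ ⟦covered⟧} = {a, b, d, f, g, h, j}
⟦next to g⟧ = {x : ⟨x, g⟩ ∈ ⟦next to⟧} = {b, c, e, f, g, i, j}
⟦flag⟧ = {b, d, f, g, j}
… ∩ ⟦that i covered⟧ = {b, d, f, g, j} ∩ {a, b, d, f, g, h, j} = {b, d, f, g, j}
… ∩ ⟦next to g⟧ = {b, d, f, g, j} ∩ {b, c, e, f, g, i, j} = {b, f, g, j}
… ∩ ⟦cold⟧ = {b, f, g, j} ∩ {a, i, j} = {j}
So ⟦cold flag that i covered next to g⟧ = {j}.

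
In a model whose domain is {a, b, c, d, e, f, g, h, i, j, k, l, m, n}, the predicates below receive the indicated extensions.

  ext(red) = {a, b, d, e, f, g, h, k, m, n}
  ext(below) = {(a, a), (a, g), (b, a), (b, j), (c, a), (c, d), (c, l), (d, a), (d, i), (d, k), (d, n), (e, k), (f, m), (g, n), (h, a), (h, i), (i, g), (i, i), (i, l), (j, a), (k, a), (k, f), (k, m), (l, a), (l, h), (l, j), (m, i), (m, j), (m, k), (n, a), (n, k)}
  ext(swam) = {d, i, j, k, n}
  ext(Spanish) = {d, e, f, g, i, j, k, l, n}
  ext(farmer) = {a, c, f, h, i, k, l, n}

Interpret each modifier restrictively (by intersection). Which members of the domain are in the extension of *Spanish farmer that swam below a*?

⟦that swam⟧ = ⟦swam⟧ = {d, i, j, k, n}
⟦below a⟧ = {x : ⟨x, a⟩ ∈ ⟦below⟧} = {a, b, c, d, h, j, k, l, n}
⟦farmer⟧ = {a, c, f, h, i, k, l, n}
… ∩ ⟦that swam⟧ = {a, c, f, h, i, k, l, n} ∩ {d, i, j, k, n} = {i, k, n}
… ∩ ⟦below a⟧ = {i, k, n} ∩ {a, b, c, d, h, j, k, l, n} = {k, n}
… ∩ ⟦Spanish⟧ = {k, n} ∩ {d, e, f, g, i, j, k, l, n} = {k, n}
So ⟦Spanish farmer that swam below a⟧ = {k, n}.

{k, n}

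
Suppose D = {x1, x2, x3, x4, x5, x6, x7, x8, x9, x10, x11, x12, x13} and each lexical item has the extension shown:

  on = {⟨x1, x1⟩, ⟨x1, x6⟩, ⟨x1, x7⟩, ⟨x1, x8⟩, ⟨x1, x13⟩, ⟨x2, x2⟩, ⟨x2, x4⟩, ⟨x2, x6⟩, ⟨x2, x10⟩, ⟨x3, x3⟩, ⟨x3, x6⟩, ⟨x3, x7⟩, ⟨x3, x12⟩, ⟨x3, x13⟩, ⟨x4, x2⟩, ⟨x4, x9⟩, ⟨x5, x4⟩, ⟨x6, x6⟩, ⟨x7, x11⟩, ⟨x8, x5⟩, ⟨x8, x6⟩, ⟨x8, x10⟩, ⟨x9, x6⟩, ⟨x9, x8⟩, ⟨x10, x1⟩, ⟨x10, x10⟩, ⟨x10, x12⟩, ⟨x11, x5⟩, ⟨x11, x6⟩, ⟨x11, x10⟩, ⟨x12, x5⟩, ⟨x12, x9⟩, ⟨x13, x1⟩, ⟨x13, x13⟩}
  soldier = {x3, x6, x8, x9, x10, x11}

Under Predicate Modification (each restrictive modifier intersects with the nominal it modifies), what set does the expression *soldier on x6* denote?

⟦on x6⟧ = {x : ⟨x, x6⟩ ∈ ⟦on⟧} = {x1, x2, x3, x6, x8, x9, x11}
⟦soldier⟧ = {x3, x6, x8, x9, x10, x11}
… ∩ ⟦on x6⟧ = {x3, x6, x8, x9, x10, x11} ∩ {x1, x2, x3, x6, x8, x9, x11} = {x3, x6, x8, x9, x11}
So ⟦soldier on x6⟧ = {x3, x6, x8, x9, x11}.

{x3, x6, x8, x9, x11}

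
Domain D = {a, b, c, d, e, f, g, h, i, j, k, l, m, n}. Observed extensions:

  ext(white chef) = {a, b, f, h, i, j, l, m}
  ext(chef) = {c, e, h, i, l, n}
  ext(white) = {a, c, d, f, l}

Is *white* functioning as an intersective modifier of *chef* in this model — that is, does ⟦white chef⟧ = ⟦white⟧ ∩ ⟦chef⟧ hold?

no

⟦white⟧ ∩ ⟦chef⟧ = {a, c, d, f, l} ∩ {c, e, h, i, l, n} = {c, l}
Observed ⟦white chef⟧ = {a, b, f, h, i, j, l, m}.
These differ, so the modifier is not intersective in this model.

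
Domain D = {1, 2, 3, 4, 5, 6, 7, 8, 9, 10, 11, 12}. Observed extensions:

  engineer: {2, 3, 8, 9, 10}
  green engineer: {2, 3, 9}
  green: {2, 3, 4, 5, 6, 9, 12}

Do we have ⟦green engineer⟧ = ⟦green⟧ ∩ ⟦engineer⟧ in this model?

⟦green⟧ ∩ ⟦engineer⟧ = {2, 3, 4, 5, 6, 9, 12} ∩ {2, 3, 8, 9, 10} = {2, 3, 9}
Observed ⟦green engineer⟧ = {2, 3, 9}.
These coincide, so the modifier is intersective here.

yes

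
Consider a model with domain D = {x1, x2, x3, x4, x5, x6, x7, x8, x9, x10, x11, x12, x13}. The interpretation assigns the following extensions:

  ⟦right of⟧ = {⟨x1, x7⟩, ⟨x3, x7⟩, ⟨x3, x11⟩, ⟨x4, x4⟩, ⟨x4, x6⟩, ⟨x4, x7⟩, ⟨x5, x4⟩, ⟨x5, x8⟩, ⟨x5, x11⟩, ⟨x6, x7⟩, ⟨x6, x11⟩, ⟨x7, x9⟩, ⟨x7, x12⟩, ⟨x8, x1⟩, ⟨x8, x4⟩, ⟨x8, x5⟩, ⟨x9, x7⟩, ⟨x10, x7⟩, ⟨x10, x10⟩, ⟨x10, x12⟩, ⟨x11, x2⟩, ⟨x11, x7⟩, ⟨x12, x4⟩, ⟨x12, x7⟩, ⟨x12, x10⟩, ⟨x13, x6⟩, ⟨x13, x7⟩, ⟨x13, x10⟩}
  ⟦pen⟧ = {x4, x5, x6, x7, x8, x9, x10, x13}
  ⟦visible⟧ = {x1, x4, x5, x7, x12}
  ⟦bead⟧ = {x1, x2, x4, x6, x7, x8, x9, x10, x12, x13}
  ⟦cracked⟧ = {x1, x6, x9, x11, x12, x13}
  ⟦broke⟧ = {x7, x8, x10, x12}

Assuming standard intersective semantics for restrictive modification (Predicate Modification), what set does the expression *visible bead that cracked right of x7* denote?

{x1, x12}

⟦that cracked⟧ = ⟦cracked⟧ = {x1, x6, x9, x11, x12, x13}
⟦right of x7⟧ = {x : ⟨x, x7⟩ ∈ ⟦right of⟧} = {x1, x3, x4, x6, x9, x10, x11, x12, x13}
⟦bead⟧ = {x1, x2, x4, x6, x7, x8, x9, x10, x12, x13}
… ∩ ⟦that cracked⟧ = {x1, x2, x4, x6, x7, x8, x9, x10, x12, x13} ∩ {x1, x6, x9, x11, x12, x13} = {x1, x6, x9, x12, x13}
… ∩ ⟦right of x7⟧ = {x1, x6, x9, x12, x13} ∩ {x1, x3, x4, x6, x9, x10, x11, x12, x13} = {x1, x6, x9, x12, x13}
… ∩ ⟦visible⟧ = {x1, x6, x9, x12, x13} ∩ {x1, x4, x5, x7, x12} = {x1, x12}
So ⟦visible bead that cracked right of x7⟧ = {x1, x12}.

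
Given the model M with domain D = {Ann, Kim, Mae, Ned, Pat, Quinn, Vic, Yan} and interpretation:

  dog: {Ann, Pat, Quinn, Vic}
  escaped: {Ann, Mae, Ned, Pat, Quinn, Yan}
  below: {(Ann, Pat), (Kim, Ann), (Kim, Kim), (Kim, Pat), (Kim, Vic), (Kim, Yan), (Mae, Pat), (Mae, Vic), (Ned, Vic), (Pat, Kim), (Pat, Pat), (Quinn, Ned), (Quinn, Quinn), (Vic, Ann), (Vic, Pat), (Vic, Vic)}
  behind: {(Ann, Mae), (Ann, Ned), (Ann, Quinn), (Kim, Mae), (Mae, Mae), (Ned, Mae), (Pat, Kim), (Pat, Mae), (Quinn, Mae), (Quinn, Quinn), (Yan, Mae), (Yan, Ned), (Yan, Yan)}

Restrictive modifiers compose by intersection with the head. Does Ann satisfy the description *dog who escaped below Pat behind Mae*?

yes

⟦who escaped⟧ = ⟦escaped⟧ = {Ann, Mae, Ned, Pat, Quinn, Yan}
⟦below Pat⟧ = {x : ⟨x, Pat⟩ ∈ ⟦below⟧} = {Ann, Kim, Mae, Pat, Vic}
⟦behind Mae⟧ = {x : ⟨x, Mae⟩ ∈ ⟦behind⟧} = {Ann, Kim, Mae, Ned, Pat, Quinn, Yan}
⟦dog⟧ = {Ann, Pat, Quinn, Vic}
… ∩ ⟦who escaped⟧ = {Ann, Pat, Quinn, Vic} ∩ {Ann, Mae, Ned, Pat, Quinn, Yan} = {Ann, Pat, Quinn}
… ∩ ⟦below Pat⟧ = {Ann, Pat, Quinn} ∩ {Ann, Kim, Mae, Pat, Vic} = {Ann, Pat}
… ∩ ⟦behind Mae⟧ = {Ann, Pat} ∩ {Ann, Kim, Mae, Ned, Pat, Quinn, Yan} = {Ann, Pat}
⟦dog who escaped below Pat behind Mae⟧ = {Ann, Pat}; Ann ∈ this set.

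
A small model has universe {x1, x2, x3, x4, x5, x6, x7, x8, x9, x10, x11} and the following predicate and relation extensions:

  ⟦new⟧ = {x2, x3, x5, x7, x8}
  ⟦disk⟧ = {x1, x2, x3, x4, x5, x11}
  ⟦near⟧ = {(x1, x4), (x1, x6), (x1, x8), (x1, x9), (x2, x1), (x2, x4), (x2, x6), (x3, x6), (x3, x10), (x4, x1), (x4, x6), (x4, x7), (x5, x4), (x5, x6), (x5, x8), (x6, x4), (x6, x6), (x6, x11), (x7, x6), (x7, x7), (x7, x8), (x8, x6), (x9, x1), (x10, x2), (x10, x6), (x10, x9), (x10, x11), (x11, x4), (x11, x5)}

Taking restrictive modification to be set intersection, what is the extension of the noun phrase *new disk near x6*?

{x2, x3, x5}

⟦near x6⟧ = {x : ⟨x, x6⟩ ∈ ⟦near⟧} = {x1, x2, x3, x4, x5, x6, x7, x8, x10}
⟦disk⟧ = {x1, x2, x3, x4, x5, x11}
… ∩ ⟦near x6⟧ = {x1, x2, x3, x4, x5, x11} ∩ {x1, x2, x3, x4, x5, x6, x7, x8, x10} = {x1, x2, x3, x4, x5}
… ∩ ⟦new⟧ = {x1, x2, x3, x4, x5} ∩ {x2, x3, x5, x7, x8} = {x2, x3, x5}
So ⟦new disk near x6⟧ = {x2, x3, x5}.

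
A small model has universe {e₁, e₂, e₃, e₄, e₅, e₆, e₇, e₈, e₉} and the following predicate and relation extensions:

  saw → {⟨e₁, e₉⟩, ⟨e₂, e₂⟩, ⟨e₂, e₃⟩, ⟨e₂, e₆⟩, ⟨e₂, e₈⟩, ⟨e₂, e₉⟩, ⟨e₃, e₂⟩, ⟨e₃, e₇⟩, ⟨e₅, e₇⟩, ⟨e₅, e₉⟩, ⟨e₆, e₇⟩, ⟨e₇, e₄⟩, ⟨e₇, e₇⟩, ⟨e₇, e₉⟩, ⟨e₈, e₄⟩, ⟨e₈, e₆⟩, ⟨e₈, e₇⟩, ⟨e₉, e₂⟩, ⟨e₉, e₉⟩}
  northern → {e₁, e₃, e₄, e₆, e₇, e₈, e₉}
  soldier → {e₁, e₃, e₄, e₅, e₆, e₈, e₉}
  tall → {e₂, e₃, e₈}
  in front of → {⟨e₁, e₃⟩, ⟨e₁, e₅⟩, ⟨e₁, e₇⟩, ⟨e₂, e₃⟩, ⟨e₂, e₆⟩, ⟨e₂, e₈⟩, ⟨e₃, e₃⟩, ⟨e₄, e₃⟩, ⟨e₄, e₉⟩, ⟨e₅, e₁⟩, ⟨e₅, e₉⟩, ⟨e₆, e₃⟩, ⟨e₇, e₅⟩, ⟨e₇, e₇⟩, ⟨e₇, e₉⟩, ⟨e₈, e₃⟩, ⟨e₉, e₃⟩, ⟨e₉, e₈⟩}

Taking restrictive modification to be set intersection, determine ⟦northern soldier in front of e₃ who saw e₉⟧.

{e₁, e₉}

⟦in front of e₃⟧ = {x : ⟨x, e₃⟩ ∈ ⟦in front of⟧} = {e₁, e₂, e₃, e₄, e₆, e₈, e₉}
⟦who saw e₉⟧ = {x : ⟨x, e₉⟩ ∈ ⟦saw⟧} = {e₁, e₂, e₅, e₇, e₉}
⟦soldier⟧ = {e₁, e₃, e₄, e₅, e₆, e₈, e₉}
… ∩ ⟦in front of e₃⟧ = {e₁, e₃, e₄, e₅, e₆, e₈, e₉} ∩ {e₁, e₂, e₃, e₄, e₆, e₈, e₉} = {e₁, e₃, e₄, e₆, e₈, e₉}
… ∩ ⟦who saw e₉⟧ = {e₁, e₃, e₄, e₆, e₈, e₉} ∩ {e₁, e₂, e₅, e₇, e₉} = {e₁, e₉}
… ∩ ⟦northern⟧ = {e₁, e₉} ∩ {e₁, e₃, e₄, e₆, e₇, e₈, e₉} = {e₁, e₉}
So ⟦northern soldier in front of e₃ who saw e₉⟧ = {e₁, e₉}.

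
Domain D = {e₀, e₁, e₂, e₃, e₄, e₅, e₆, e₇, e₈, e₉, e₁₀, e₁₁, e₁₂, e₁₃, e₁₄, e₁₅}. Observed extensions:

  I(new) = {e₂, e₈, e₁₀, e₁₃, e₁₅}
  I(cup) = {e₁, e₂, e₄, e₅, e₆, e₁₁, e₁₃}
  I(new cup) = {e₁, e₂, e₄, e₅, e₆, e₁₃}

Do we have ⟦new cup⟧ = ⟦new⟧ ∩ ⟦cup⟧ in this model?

no

⟦new⟧ ∩ ⟦cup⟧ = {e₂, e₈, e₁₀, e₁₃, e₁₅} ∩ {e₁, e₂, e₄, e₅, e₆, e₁₁, e₁₃} = {e₂, e₁₃}
Observed ⟦new cup⟧ = {e₁, e₂, e₄, e₅, e₆, e₁₃}.
These differ, so the modifier is not intersective in this model.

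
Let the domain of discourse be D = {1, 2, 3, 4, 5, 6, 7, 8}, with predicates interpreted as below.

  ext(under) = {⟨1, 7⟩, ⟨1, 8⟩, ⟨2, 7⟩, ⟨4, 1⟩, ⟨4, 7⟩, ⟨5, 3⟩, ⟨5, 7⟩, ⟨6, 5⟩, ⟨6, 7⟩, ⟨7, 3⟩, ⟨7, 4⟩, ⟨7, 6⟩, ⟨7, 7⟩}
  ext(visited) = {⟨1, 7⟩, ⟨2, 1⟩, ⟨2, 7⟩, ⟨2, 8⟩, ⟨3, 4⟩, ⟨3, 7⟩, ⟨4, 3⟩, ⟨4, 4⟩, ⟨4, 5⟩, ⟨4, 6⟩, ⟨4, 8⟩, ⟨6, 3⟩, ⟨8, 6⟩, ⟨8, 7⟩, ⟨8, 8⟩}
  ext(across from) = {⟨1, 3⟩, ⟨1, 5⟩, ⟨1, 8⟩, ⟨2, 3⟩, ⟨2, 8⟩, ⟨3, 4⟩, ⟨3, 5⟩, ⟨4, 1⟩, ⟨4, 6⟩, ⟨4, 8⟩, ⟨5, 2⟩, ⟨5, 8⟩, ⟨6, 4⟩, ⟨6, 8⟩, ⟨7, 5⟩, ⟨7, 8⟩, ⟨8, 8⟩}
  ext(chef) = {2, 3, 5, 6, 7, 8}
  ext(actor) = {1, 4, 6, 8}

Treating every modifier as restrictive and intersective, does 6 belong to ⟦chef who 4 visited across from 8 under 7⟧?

⟦who 4 visited⟧ = {x : ⟨4, x⟩ ∈ ⟦visited⟧} = {3, 4, 5, 6, 8}
⟦across from 8⟧ = {x : ⟨x, 8⟩ ∈ ⟦across from⟧} = {1, 2, 4, 5, 6, 7, 8}
⟦under 7⟧ = {x : ⟨x, 7⟩ ∈ ⟦under⟧} = {1, 2, 4, 5, 6, 7}
⟦chef⟧ = {2, 3, 5, 6, 7, 8}
… ∩ ⟦who 4 visited⟧ = {2, 3, 5, 6, 7, 8} ∩ {3, 4, 5, 6, 8} = {3, 5, 6, 8}
… ∩ ⟦across from 8⟧ = {3, 5, 6, 8} ∩ {1, 2, 4, 5, 6, 7, 8} = {5, 6, 8}
… ∩ ⟦under 7⟧ = {5, 6, 8} ∩ {1, 2, 4, 5, 6, 7} = {5, 6}
⟦chef who 4 visited across from 8 under 7⟧ = {5, 6}; 6 ∈ this set.

yes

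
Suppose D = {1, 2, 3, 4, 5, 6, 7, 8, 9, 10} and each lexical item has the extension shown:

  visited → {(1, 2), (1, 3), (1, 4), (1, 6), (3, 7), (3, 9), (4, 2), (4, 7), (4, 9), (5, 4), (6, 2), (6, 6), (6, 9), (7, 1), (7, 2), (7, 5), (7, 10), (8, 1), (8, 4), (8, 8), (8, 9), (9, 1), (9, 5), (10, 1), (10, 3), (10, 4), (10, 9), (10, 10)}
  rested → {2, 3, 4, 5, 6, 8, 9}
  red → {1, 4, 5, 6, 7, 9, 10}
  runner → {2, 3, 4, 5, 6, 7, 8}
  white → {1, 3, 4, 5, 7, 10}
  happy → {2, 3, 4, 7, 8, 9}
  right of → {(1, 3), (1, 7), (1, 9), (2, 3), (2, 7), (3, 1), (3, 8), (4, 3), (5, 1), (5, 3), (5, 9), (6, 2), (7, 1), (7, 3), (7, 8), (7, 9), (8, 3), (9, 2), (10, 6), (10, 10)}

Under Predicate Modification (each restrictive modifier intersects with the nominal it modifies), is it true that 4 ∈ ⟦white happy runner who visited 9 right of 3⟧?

⟦who visited 9⟧ = {x : ⟨x, 9⟩ ∈ ⟦visited⟧} = {3, 4, 6, 8, 10}
⟦right of 3⟧ = {x : ⟨x, 3⟩ ∈ ⟦right of⟧} = {1, 2, 4, 5, 7, 8}
⟦runner⟧ = {2, 3, 4, 5, 6, 7, 8}
… ∩ ⟦who visited 9⟧ = {2, 3, 4, 5, 6, 7, 8} ∩ {3, 4, 6, 8, 10} = {3, 4, 6, 8}
… ∩ ⟦right of 3⟧ = {3, 4, 6, 8} ∩ {1, 2, 4, 5, 7, 8} = {4, 8}
… ∩ ⟦white⟧ = {4, 8} ∩ {1, 3, 4, 5, 7, 10} = {4}
… ∩ ⟦happy⟧ = {4} ∩ {2, 3, 4, 7, 8, 9} = {4}
⟦white happy runner who visited 9 right of 3⟧ = {4}; 4 ∈ this set.

yes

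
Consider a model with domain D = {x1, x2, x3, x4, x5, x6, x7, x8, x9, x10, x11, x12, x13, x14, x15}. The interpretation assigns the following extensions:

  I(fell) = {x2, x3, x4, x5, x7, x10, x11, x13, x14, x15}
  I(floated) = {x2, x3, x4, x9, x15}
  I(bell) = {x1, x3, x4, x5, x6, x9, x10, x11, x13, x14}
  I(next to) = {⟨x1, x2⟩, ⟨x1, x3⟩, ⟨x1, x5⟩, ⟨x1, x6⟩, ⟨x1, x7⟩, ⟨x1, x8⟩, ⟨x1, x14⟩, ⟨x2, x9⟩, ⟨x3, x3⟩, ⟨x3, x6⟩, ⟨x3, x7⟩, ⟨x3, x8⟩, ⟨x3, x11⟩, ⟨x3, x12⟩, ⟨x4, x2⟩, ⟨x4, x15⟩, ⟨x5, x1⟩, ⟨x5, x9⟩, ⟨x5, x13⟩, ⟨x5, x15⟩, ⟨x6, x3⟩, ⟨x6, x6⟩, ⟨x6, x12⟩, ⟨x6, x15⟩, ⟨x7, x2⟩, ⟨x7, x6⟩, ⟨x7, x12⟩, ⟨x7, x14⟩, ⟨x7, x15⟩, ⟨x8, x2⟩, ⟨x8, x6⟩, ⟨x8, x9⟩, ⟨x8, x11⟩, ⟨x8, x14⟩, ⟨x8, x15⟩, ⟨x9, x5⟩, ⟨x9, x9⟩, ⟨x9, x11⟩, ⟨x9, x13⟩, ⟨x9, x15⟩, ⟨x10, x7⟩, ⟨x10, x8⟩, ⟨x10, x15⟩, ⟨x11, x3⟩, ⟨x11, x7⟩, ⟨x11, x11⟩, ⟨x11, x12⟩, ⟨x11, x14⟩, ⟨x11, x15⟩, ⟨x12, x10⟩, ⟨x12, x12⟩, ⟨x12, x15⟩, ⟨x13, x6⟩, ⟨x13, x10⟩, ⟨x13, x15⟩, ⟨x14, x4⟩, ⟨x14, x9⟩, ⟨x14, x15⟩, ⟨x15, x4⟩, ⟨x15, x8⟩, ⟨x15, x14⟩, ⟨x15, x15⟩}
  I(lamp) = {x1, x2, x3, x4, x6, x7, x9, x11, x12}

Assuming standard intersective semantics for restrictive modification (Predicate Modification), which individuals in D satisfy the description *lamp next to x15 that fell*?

⟦next to x15⟧ = {x : ⟨x, x15⟩ ∈ ⟦next to⟧} = {x4, x5, x6, x7, x8, x9, x10, x11, x12, x13, x14, x15}
⟦that fell⟧ = ⟦fell⟧ = {x2, x3, x4, x5, x7, x10, x11, x13, x14, x15}
⟦lamp⟧ = {x1, x2, x3, x4, x6, x7, x9, x11, x12}
… ∩ ⟦next to x15⟧ = {x1, x2, x3, x4, x6, x7, x9, x11, x12} ∩ {x4, x5, x6, x7, x8, x9, x10, x11, x12, x13, x14, x15} = {x4, x6, x7, x9, x11, x12}
… ∩ ⟦that fell⟧ = {x4, x6, x7, x9, x11, x12} ∩ {x2, x3, x4, x5, x7, x10, x11, x13, x14, x15} = {x4, x7, x11}
So ⟦lamp next to x15 that fell⟧ = {x4, x7, x11}.

{x4, x7, x11}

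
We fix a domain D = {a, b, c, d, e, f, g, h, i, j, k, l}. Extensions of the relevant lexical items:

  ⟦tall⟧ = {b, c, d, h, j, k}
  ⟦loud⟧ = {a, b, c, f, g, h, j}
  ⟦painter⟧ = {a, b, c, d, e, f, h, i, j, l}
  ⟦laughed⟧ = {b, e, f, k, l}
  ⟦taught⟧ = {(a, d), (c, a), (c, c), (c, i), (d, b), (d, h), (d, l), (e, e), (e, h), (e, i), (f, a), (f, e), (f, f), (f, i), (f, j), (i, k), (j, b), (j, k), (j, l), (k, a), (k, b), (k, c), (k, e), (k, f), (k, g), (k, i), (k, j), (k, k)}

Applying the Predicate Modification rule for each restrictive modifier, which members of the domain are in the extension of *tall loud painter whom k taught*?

{b, c, j}

⟦whom k taught⟧ = {x : ⟨k, x⟩ ∈ ⟦taught⟧} = {a, b, c, e, f, g, i, j, k}
⟦painter⟧ = {a, b, c, d, e, f, h, i, j, l}
… ∩ ⟦whom k taught⟧ = {a, b, c, d, e, f, h, i, j, l} ∩ {a, b, c, e, f, g, i, j, k} = {a, b, c, e, f, i, j}
… ∩ ⟦tall⟧ = {a, b, c, e, f, i, j} ∩ {b, c, d, h, j, k} = {b, c, j}
… ∩ ⟦loud⟧ = {b, c, j} ∩ {a, b, c, f, g, h, j} = {b, c, j}
So ⟦tall loud painter whom k taught⟧ = {b, c, j}.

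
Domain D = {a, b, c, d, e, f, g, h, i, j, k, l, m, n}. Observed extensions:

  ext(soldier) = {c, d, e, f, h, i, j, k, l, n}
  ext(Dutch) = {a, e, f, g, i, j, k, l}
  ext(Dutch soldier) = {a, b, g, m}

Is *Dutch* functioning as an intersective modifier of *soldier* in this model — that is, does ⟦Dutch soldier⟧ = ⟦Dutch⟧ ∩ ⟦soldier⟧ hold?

⟦Dutch⟧ ∩ ⟦soldier⟧ = {a, e, f, g, i, j, k, l} ∩ {c, d, e, f, h, i, j, k, l, n} = {e, f, i, j, k, l}
Observed ⟦Dutch soldier⟧ = {a, b, g, m}.
These differ, so the modifier is not intersective in this model.

no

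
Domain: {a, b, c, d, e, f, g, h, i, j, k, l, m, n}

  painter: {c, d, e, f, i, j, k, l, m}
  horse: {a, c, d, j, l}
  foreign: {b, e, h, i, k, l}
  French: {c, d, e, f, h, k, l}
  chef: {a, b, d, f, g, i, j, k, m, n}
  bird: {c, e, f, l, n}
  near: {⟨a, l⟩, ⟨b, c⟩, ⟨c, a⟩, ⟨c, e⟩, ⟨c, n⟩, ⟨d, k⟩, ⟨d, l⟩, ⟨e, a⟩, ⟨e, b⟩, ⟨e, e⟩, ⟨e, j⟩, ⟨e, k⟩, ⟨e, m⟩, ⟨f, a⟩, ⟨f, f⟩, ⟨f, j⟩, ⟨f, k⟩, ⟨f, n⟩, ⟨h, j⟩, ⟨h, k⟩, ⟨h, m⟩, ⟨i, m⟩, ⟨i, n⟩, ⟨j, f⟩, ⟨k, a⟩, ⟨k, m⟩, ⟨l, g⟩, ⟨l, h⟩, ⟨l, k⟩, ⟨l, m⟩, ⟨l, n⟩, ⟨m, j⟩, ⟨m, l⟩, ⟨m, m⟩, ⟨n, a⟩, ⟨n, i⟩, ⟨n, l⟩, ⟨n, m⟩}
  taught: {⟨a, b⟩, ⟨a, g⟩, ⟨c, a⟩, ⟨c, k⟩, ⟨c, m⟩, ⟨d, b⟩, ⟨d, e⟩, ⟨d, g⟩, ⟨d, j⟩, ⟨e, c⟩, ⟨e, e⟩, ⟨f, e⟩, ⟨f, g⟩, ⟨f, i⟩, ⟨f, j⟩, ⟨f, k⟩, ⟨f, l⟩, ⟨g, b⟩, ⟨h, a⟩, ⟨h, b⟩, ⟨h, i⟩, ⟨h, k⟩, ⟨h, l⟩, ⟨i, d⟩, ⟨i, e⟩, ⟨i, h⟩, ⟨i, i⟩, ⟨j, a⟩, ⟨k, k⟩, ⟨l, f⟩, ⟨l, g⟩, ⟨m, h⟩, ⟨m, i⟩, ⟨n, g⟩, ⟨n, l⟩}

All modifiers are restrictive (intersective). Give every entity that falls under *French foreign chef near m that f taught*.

{k}

⟦near m⟧ = {x : ⟨x, m⟩ ∈ ⟦near⟧} = {e, h, i, k, l, m, n}
⟦that f taught⟧ = {x : ⟨f, x⟩ ∈ ⟦taught⟧} = {e, g, i, j, k, l}
⟦chef⟧ = {a, b, d, f, g, i, j, k, m, n}
… ∩ ⟦near m⟧ = {a, b, d, f, g, i, j, k, m, n} ∩ {e, h, i, k, l, m, n} = {i, k, m, n}
… ∩ ⟦that f taught⟧ = {i, k, m, n} ∩ {e, g, i, j, k, l} = {i, k}
… ∩ ⟦French⟧ = {i, k} ∩ {c, d, e, f, h, k, l} = {k}
… ∩ ⟦foreign⟧ = {k} ∩ {b, e, h, i, k, l} = {k}
So ⟦French foreign chef near m that f taught⟧ = {k}.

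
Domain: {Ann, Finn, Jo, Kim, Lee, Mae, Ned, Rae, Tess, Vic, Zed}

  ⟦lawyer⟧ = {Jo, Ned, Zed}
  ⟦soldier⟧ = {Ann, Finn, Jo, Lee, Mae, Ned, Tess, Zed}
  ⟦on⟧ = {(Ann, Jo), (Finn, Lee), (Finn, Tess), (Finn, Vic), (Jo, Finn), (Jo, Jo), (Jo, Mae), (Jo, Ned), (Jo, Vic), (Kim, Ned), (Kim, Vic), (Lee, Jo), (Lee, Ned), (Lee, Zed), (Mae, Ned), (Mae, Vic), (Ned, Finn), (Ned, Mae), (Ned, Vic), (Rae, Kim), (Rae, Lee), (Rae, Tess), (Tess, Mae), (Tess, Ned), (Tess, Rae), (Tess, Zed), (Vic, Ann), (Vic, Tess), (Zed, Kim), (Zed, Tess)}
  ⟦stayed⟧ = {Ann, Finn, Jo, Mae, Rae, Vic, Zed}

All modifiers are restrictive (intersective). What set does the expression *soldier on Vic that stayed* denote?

⟦on Vic⟧ = {x : ⟨x, Vic⟩ ∈ ⟦on⟧} = {Finn, Jo, Kim, Mae, Ned}
⟦that stayed⟧ = ⟦stayed⟧ = {Ann, Finn, Jo, Mae, Rae, Vic, Zed}
⟦soldier⟧ = {Ann, Finn, Jo, Lee, Mae, Ned, Tess, Zed}
… ∩ ⟦on Vic⟧ = {Ann, Finn, Jo, Lee, Mae, Ned, Tess, Zed} ∩ {Finn, Jo, Kim, Mae, Ned} = {Finn, Jo, Mae, Ned}
… ∩ ⟦that stayed⟧ = {Finn, Jo, Mae, Ned} ∩ {Ann, Finn, Jo, Mae, Rae, Vic, Zed} = {Finn, Jo, Mae}
So ⟦soldier on Vic that stayed⟧ = {Finn, Jo, Mae}.

{Finn, Jo, Mae}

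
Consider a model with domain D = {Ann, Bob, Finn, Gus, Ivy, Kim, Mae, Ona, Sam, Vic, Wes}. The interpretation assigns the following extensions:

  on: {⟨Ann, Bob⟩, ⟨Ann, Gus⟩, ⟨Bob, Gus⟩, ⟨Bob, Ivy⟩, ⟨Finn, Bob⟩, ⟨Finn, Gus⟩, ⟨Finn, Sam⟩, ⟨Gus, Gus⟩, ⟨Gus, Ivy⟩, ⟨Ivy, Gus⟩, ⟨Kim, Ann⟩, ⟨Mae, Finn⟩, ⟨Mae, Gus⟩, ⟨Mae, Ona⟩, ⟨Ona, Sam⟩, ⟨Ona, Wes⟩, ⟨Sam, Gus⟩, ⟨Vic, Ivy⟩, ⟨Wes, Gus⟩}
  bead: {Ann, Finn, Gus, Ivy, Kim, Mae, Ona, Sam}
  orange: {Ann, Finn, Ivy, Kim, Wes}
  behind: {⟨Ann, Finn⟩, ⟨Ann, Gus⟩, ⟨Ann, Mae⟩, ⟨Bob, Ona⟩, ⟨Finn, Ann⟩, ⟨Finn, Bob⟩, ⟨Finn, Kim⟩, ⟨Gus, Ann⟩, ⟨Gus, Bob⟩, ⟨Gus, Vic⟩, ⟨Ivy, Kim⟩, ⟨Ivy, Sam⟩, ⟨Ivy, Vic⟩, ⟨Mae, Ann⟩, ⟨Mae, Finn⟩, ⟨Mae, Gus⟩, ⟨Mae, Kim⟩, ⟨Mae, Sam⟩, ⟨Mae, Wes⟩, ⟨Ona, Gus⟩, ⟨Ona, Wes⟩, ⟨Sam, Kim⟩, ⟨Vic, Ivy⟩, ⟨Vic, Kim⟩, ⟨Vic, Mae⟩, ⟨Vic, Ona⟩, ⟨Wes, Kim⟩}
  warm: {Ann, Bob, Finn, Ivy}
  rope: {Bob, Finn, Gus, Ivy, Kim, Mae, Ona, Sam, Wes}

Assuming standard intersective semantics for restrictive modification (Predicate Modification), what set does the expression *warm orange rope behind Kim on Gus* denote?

{Finn, Ivy}

⟦behind Kim⟧ = {x : ⟨x, Kim⟩ ∈ ⟦behind⟧} = {Finn, Ivy, Mae, Sam, Vic, Wes}
⟦on Gus⟧ = {x : ⟨x, Gus⟩ ∈ ⟦on⟧} = {Ann, Bob, Finn, Gus, Ivy, Mae, Sam, Wes}
⟦rope⟧ = {Bob, Finn, Gus, Ivy, Kim, Mae, Ona, Sam, Wes}
… ∩ ⟦behind Kim⟧ = {Bob, Finn, Gus, Ivy, Kim, Mae, Ona, Sam, Wes} ∩ {Finn, Ivy, Mae, Sam, Vic, Wes} = {Finn, Ivy, Mae, Sam, Wes}
… ∩ ⟦on Gus⟧ = {Finn, Ivy, Mae, Sam, Wes} ∩ {Ann, Bob, Finn, Gus, Ivy, Mae, Sam, Wes} = {Finn, Ivy, Mae, Sam, Wes}
… ∩ ⟦warm⟧ = {Finn, Ivy, Mae, Sam, Wes} ∩ {Ann, Bob, Finn, Ivy} = {Finn, Ivy}
… ∩ ⟦orange⟧ = {Finn, Ivy} ∩ {Ann, Finn, Ivy, Kim, Wes} = {Finn, Ivy}
So ⟦warm orange rope behind Kim on Gus⟧ = {Finn, Ivy}.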